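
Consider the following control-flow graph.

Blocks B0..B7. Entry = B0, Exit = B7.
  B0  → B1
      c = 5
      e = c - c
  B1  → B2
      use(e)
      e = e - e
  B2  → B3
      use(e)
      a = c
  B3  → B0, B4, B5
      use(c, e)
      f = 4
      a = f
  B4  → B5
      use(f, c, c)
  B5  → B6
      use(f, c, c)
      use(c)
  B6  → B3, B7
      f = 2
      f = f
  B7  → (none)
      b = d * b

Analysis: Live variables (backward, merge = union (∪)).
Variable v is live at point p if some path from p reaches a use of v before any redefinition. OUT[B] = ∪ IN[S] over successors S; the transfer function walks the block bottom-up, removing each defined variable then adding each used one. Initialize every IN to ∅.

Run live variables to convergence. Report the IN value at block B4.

Fixpoint table:
  B0:  IN={b, d}  OUT={b, c, d, e}
  B1:  IN={b, c, d, e}  OUT={b, c, d, e}
  B2:  IN={b, c, d, e}  OUT={b, c, d, e}
  B3:  IN={b, c, d, e}  OUT={b, c, d, e, f}
  B4:  IN={b, c, d, e, f}  OUT={b, c, d, e, f}
  B5:  IN={b, c, d, e, f}  OUT={b, c, d, e}
  B6:  IN={b, c, d, e}  OUT={b, c, d, e}
  B7:  IN={b, d}  OUT={}

Merge at B4: OUT[B4] = IN[B5] = {b, c, d, e, f}
Applying B4's transfer function to that OUT value gives IN[B4] (row B4 above).

Answer: {b, c, d, e, f}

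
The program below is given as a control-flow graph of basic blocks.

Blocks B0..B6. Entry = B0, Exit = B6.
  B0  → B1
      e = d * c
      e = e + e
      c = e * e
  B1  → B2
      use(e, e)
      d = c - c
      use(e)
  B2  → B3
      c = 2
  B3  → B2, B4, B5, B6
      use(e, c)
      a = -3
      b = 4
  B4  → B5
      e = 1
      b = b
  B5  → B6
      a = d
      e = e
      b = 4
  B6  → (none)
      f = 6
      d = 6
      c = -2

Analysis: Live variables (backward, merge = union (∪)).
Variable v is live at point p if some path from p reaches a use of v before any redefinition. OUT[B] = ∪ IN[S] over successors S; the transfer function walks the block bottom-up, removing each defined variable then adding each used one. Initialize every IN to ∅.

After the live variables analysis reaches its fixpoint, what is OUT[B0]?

Converged values:
  B0:  IN={c, d}  OUT={c, e}
  B1:  IN={c, e}  OUT={d, e}
  B2:  IN={d, e}  OUT={c, d, e}
  B3:  IN={c, d, e}  OUT={b, d, e}
  B4:  IN={b, d}  OUT={d, e}
  B5:  IN={d, e}  OUT={}
  B6:  IN={}  OUT={}

Merge at B0: OUT[B0] = IN[B1] = {c, e}

Answer: {c, e}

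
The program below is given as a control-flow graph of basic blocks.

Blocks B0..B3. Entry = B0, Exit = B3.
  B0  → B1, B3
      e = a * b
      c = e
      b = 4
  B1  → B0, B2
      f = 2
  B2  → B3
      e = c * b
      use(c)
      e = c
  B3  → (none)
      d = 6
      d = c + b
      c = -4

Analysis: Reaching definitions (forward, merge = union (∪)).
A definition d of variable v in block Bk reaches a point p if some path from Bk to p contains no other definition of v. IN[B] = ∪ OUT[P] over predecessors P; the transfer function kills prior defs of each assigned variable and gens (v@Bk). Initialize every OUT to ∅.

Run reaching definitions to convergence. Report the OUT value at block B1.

Answer: {b@B0, c@B0, e@B0, f@B1}

Trace:
Per-block solution:
  B0:  IN={b@B0, c@B0, e@B0, f@B1}  OUT={b@B0, c@B0, e@B0, f@B1}
  B1:  IN={b@B0, c@B0, e@B0, f@B1}  OUT={b@B0, c@B0, e@B0, f@B1}
  B2:  IN={b@B0, c@B0, e@B0, f@B1}  OUT={b@B0, c@B0, e@B2, f@B1}
  B3:  IN={b@B0, c@B0, e@B0, e@B2, f@B1}  OUT={b@B0, c@B3, d@B3, e@B0, e@B2, f@B1}

Merge at B1: IN[B1] = OUT[B0] = {b@B0, c@B0, e@B0, f@B1}
Applying B1's transfer function to that IN value gives OUT[B1] (row B1 above).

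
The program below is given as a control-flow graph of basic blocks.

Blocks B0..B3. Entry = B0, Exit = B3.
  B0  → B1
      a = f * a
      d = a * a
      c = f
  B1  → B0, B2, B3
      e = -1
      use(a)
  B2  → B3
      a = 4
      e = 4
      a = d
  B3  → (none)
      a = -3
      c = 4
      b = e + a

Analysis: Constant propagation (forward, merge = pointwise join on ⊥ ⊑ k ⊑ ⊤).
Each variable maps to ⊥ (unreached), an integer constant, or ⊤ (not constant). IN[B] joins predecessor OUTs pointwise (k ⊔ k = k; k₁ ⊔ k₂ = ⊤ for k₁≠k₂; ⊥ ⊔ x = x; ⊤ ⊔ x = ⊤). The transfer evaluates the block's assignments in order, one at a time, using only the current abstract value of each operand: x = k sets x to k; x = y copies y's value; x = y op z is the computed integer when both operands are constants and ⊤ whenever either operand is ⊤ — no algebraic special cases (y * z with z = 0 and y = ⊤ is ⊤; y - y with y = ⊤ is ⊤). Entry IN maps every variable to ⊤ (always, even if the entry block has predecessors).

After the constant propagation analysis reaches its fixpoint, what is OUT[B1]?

Per-block solution:
  B0:   IN=(all ⊤)   OUT=(all ⊤)
  B1:   IN=(all ⊤)   OUT={e:-1; rest ⊤}
  B2:   IN={e:-1; rest ⊤}   OUT={e:4; rest ⊤}
  B3:   IN=(all ⊤)   OUT={a:-3, c:4; rest ⊤}

Merge at B1: IN[B1] = OUT[B0] = {a: ⊤, b: ⊤, c: ⊤, d: ⊤, e: ⊤, f: ⊤}
Applying B1's transfer function to that IN value gives OUT[B1] (row B1 above).

Answer: {a: ⊤, b: ⊤, c: ⊤, d: ⊤, e: -1, f: ⊤}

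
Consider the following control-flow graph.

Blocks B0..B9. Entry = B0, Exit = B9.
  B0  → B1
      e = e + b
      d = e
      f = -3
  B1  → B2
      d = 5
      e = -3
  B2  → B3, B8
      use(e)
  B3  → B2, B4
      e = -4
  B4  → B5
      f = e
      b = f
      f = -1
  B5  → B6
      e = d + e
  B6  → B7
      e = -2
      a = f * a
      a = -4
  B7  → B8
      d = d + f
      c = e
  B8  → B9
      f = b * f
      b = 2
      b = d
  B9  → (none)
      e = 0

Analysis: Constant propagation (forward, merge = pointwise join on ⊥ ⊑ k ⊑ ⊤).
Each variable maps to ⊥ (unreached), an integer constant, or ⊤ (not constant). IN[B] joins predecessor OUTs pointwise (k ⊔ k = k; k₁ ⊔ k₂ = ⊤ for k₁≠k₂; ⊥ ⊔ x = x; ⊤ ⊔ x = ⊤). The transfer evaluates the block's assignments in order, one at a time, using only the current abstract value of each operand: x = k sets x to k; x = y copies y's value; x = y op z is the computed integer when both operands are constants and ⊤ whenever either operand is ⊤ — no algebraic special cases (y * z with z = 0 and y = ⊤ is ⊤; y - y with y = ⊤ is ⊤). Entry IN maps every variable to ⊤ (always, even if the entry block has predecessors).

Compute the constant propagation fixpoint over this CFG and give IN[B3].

Per-block solution:
  B0:  IN=(all ⊤)  OUT={f:-3; rest ⊤}
  B1:  IN={f:-3; rest ⊤}  OUT={d:5, e:-3, f:-3; rest ⊤}
  B2:  IN={d:5, f:-3; rest ⊤}  OUT={d:5, f:-3; rest ⊤}
  B3:  IN={d:5, f:-3; rest ⊤}  OUT={d:5, e:-4, f:-3; rest ⊤}
  B4:  IN={d:5, e:-4, f:-3; rest ⊤}  OUT={b:-4, d:5, e:-4, f:-1; rest ⊤}
  B5:  IN={b:-4, d:5, e:-4, f:-1; rest ⊤}  OUT={b:-4, d:5, e:1, f:-1; rest ⊤}
  B6:  IN={b:-4, d:5, e:1, f:-1; rest ⊤}  OUT={a:-4, b:-4, d:5, e:-2, f:-1; rest ⊤}
  B7:  IN={a:-4, b:-4, d:5, e:-2, f:-1; rest ⊤}  OUT={a:-4, b:-4, c:-2, d:4, e:-2, f:-1; rest ⊤}
  B8:  IN=(all ⊤)  OUT=(all ⊤)
  B9:  IN=(all ⊤)  OUT={e:0; rest ⊤}

Merge at B3: IN[B3] = OUT[B2] = {a: ⊤, b: ⊤, c: ⊤, d: 5, e: ⊤, f: -3}

Answer: {a: ⊤, b: ⊤, c: ⊤, d: 5, e: ⊤, f: -3}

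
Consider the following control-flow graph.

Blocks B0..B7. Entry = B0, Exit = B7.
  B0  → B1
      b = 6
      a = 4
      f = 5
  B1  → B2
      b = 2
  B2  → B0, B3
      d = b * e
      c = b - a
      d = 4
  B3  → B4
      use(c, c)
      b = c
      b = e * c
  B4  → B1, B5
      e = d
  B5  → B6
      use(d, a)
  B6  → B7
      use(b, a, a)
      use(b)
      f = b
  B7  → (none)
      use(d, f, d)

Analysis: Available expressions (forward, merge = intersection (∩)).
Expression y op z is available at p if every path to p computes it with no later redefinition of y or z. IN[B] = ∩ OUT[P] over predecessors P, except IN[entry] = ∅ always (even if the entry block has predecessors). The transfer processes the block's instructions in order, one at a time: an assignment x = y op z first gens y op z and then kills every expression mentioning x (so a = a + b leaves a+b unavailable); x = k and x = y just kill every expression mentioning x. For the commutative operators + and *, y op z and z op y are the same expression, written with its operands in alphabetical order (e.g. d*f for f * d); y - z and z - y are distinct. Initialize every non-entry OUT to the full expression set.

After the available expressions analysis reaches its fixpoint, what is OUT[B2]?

Answer: {b*e, b-a}

Derivation:
Per-block solution:
  B0: | IN={} | OUT={}
  B1: | IN={} | OUT={}
  B2: | IN={} | OUT={b*e, b-a}
  B3: | IN={b*e, b-a} | OUT={c*e}
  B4: | IN={c*e} | OUT={}
  B5: | IN={} | OUT={}
  B6: | IN={} | OUT={}
  B7: | IN={} | OUT={}

Merge at B2: IN[B2] = OUT[B1] = {}
Applying B2's transfer function to that IN value gives OUT[B2] (row B2 above).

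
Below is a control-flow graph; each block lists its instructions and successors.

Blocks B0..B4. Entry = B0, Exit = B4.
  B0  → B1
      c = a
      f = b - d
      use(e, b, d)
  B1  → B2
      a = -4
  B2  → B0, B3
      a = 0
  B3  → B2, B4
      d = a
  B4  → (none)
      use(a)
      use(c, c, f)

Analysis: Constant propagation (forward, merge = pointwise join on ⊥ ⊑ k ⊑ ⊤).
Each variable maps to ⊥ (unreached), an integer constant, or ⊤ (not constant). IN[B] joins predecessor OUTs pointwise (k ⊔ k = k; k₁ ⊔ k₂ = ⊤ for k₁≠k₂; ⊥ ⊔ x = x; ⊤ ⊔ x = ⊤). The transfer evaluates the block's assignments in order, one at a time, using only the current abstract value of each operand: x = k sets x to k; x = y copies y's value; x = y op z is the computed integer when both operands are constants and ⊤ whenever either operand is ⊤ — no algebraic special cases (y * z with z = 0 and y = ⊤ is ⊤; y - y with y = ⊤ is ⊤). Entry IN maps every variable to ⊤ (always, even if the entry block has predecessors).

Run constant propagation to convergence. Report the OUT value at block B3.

Converged values:
  B0:   IN=(all ⊤)   OUT=(all ⊤)
  B1:   IN=(all ⊤)   OUT={a:-4; rest ⊤}
  B2:   IN=(all ⊤)   OUT={a:0; rest ⊤}
  B3:   IN={a:0; rest ⊤}   OUT={a:0, d:0; rest ⊤}
  B4:   IN={a:0, d:0; rest ⊤}   OUT={a:0, d:0; rest ⊤}

Merge at B3: IN[B3] = OUT[B2] = {a: 0, b: ⊤, c: ⊤, d: ⊤, e: ⊤, f: ⊤}
Applying B3's transfer function to that IN value gives OUT[B3] (row B3 above).

Answer: {a: 0, b: ⊤, c: ⊤, d: 0, e: ⊤, f: ⊤}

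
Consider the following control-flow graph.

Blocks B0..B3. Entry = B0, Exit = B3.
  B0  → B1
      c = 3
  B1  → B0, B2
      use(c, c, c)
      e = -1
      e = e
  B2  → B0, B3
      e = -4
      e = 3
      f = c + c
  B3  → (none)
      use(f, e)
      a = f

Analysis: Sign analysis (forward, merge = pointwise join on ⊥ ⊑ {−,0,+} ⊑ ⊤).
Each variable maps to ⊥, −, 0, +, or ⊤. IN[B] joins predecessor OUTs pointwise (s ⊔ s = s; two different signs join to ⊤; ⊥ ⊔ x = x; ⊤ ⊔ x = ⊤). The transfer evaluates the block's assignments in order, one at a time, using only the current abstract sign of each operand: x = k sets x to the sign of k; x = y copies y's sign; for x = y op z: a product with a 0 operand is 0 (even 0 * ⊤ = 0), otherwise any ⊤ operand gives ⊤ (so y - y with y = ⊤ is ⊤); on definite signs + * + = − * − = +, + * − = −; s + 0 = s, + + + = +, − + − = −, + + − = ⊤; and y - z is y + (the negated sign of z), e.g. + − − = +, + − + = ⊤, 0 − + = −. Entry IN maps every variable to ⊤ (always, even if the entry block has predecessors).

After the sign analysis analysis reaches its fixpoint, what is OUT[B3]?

Per-block solution:
  B0:  IN=(all ⊤)  OUT={c:+; rest ⊤}
  B1:  IN={c:+; rest ⊤}  OUT={c:+, e:-; rest ⊤}
  B2:  IN={c:+, e:-; rest ⊤}  OUT={c:+, e:+, f:+; rest ⊤}
  B3:  IN={c:+, e:+, f:+; rest ⊤}  OUT={a:+, c:+, e:+, f:+; rest ⊤}

Merge at B3: IN[B3] = OUT[B2] = {a: ⊤, b: ⊤, c: +, d: ⊤, e: +, f: +}
Applying B3's transfer function to that IN value gives OUT[B3] (row B3 above).

Answer: {a: +, b: ⊤, c: +, d: ⊤, e: +, f: +}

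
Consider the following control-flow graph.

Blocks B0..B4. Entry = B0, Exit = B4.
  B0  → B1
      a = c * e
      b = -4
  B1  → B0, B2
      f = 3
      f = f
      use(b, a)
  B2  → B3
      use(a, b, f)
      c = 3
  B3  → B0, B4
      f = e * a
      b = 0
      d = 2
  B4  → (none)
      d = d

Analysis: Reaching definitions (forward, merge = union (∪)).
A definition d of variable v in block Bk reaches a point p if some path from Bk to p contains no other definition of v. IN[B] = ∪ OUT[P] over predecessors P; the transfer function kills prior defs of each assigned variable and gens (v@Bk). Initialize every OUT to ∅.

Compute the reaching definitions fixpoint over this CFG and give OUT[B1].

Answer: {a@B0, b@B0, c@B2, d@B3, f@B1}

Working:
Fixpoint table:
  B0: | IN={a@B0, b@B0, b@B3, c@B2, d@B3, f@B1, f@B3} | OUT={a@B0, b@B0, c@B2, d@B3, f@B1, f@B3}
  B1: | IN={a@B0, b@B0, c@B2, d@B3, f@B1, f@B3} | OUT={a@B0, b@B0, c@B2, d@B3, f@B1}
  B2: | IN={a@B0, b@B0, c@B2, d@B3, f@B1} | OUT={a@B0, b@B0, c@B2, d@B3, f@B1}
  B3: | IN={a@B0, b@B0, c@B2, d@B3, f@B1} | OUT={a@B0, b@B3, c@B2, d@B3, f@B3}
  B4: | IN={a@B0, b@B3, c@B2, d@B3, f@B3} | OUT={a@B0, b@B3, c@B2, d@B4, f@B3}

Merge at B1: IN[B1] = OUT[B0] = {a@B0, b@B0, c@B2, d@B3, f@B1, f@B3}
Applying B1's transfer function to that IN value gives OUT[B1] (row B1 above).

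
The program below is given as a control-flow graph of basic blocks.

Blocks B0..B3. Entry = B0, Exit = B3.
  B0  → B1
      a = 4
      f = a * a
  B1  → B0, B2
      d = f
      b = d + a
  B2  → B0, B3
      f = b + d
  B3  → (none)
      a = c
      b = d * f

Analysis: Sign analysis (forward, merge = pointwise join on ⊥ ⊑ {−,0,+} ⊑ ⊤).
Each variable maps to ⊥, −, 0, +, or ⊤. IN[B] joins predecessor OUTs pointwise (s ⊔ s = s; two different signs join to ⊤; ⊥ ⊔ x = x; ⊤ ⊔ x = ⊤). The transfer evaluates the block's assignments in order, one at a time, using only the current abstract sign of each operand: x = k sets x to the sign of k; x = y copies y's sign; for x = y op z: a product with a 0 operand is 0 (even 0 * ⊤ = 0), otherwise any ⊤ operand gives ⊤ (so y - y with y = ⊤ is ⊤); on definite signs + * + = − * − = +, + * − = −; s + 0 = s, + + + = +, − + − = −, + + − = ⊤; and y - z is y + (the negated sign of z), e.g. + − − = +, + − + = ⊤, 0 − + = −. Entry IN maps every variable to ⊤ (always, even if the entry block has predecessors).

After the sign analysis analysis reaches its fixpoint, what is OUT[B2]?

Answer: {a: +, b: +, c: ⊤, d: +, e: ⊤, f: +}

Trace:
Converged values:
  B0: | IN=(all ⊤) | OUT={a:+, f:+; rest ⊤}
  B1: | IN={a:+, f:+; rest ⊤} | OUT={a:+, b:+, d:+, f:+; rest ⊤}
  B2: | IN={a:+, b:+, d:+, f:+; rest ⊤} | OUT={a:+, b:+, d:+, f:+; rest ⊤}
  B3: | IN={a:+, b:+, d:+, f:+; rest ⊤} | OUT={b:+, d:+, f:+; rest ⊤}

Merge at B2: IN[B2] = OUT[B1] = {a: +, b: +, c: ⊤, d: +, e: ⊤, f: +}
Applying B2's transfer function to that IN value gives OUT[B2] (row B2 above).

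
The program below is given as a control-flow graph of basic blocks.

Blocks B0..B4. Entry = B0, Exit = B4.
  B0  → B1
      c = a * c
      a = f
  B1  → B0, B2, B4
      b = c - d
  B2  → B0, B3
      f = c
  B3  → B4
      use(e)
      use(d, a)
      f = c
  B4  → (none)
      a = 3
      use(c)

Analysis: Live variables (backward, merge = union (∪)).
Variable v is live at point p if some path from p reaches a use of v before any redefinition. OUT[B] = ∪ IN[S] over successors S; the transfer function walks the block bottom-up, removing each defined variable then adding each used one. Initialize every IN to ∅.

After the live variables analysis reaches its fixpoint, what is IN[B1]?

Answer: {a, c, d, e, f}

Trace:
Converged values:
  B0:   IN={a, c, d, e, f}   OUT={a, c, d, e, f}
  B1:   IN={a, c, d, e, f}   OUT={a, c, d, e, f}
  B2:   IN={a, c, d, e}   OUT={a, c, d, e, f}
  B3:   IN={a, c, d, e}   OUT={c}
  B4:   IN={c}   OUT={}

Merge at B1: OUT[B1] = IN[B0] ⊔ IN[B2] ⊔ IN[B4] = {a, c, d, e, f}
Applying B1's transfer function to that OUT value gives IN[B1] (row B1 above).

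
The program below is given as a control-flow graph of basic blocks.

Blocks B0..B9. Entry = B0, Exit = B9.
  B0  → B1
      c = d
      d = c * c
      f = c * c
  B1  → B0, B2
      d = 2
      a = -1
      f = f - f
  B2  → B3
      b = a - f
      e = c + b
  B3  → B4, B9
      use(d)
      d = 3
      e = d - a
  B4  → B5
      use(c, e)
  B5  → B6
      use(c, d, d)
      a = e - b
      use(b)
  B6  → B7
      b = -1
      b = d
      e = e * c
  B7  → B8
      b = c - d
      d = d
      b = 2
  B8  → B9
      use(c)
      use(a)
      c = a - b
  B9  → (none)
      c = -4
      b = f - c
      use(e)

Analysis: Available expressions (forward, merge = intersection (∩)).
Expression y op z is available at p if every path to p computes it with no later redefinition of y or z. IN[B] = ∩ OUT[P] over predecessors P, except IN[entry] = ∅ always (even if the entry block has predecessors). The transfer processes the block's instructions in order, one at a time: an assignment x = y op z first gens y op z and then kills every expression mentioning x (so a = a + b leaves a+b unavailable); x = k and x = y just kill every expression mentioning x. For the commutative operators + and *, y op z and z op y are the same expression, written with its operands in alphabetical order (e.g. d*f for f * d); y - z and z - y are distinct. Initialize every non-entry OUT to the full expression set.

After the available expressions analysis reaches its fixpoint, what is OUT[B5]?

Fixpoint table:
  B0:  IN={}  OUT={c*c}
  B1:  IN={c*c}  OUT={c*c}
  B2:  IN={c*c}  OUT={a-f, b+c, c*c}
  B3:  IN={a-f, b+c, c*c}  OUT={a-f, b+c, c*c, d-a}
  B4:  IN={a-f, b+c, c*c, d-a}  OUT={a-f, b+c, c*c, d-a}
  B5:  IN={a-f, b+c, c*c, d-a}  OUT={b+c, c*c, e-b}
  B6:  IN={b+c, c*c, e-b}  OUT={c*c}
  B7:  IN={c*c}  OUT={c*c}
  B8:  IN={c*c}  OUT={a-b}
  B9:  IN={}  OUT={f-c}

Merge at B5: IN[B5] = OUT[B4] = {a-f, b+c, c*c, d-a}
Applying B5's transfer function to that IN value gives OUT[B5] (row B5 above).

Answer: {b+c, c*c, e-b}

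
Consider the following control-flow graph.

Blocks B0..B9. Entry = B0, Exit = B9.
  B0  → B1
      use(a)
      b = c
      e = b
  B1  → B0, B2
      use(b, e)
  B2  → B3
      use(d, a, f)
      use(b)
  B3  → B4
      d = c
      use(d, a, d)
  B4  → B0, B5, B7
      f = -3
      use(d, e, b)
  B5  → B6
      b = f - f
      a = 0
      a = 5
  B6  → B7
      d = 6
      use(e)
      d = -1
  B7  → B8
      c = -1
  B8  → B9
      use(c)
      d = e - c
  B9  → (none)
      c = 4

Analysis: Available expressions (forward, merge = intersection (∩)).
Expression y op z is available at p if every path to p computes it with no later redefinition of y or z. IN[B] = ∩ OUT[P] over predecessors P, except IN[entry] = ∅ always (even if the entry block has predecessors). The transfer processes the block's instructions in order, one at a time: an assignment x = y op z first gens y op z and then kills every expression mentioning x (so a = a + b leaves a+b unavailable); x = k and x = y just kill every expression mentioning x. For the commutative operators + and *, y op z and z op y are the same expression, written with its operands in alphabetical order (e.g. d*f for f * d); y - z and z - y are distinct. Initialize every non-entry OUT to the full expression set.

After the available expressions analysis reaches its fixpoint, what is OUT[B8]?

Answer: {e-c}

Working:
Fixpoint table:
  B0: | IN={} | OUT={}
  B1: | IN={} | OUT={}
  B2: | IN={} | OUT={}
  B3: | IN={} | OUT={}
  B4: | IN={} | OUT={}
  B5: | IN={} | OUT={f-f}
  B6: | IN={f-f} | OUT={f-f}
  B7: | IN={} | OUT={}
  B8: | IN={} | OUT={e-c}
  B9: | IN={e-c} | OUT={}

Merge at B8: IN[B8] = OUT[B7] = {}
Applying B8's transfer function to that IN value gives OUT[B8] (row B8 above).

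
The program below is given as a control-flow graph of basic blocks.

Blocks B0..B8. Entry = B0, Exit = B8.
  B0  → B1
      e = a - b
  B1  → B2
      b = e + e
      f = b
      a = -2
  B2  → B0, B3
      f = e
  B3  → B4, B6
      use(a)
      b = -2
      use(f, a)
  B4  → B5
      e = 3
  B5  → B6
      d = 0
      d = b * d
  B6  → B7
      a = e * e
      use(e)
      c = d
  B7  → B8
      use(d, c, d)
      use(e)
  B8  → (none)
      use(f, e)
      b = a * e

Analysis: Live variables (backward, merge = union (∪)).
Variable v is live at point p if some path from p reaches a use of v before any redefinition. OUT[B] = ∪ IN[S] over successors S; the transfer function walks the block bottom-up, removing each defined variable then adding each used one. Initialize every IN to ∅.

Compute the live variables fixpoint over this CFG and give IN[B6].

Fixpoint table:
  B0:   IN={a, b, d}   OUT={d, e}
  B1:   IN={d, e}   OUT={a, b, d, e}
  B2:   IN={a, b, d, e}   OUT={a, b, d, e, f}
  B3:   IN={a, d, e, f}   OUT={b, d, e, f}
  B4:   IN={b, f}   OUT={b, e, f}
  B5:   IN={b, e, f}   OUT={d, e, f}
  B6:   IN={d, e, f}   OUT={a, c, d, e, f}
  B7:   IN={a, c, d, e, f}   OUT={a, e, f}
  B8:   IN={a, e, f}   OUT={}

Merge at B6: OUT[B6] = IN[B7] = {a, c, d, e, f}
Applying B6's transfer function to that OUT value gives IN[B6] (row B6 above).

Answer: {d, e, f}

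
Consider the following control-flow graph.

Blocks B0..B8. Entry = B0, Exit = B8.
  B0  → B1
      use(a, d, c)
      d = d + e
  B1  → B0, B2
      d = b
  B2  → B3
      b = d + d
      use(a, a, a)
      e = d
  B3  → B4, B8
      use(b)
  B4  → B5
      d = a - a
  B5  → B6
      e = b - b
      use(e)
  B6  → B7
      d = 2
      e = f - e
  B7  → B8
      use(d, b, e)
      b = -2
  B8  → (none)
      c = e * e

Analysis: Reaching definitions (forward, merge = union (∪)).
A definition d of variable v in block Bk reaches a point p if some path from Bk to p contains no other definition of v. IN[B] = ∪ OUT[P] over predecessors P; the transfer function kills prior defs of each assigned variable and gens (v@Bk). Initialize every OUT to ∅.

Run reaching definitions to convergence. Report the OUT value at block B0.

Answer: {d@B0}

Trace:
Converged values:
  B0: | IN={d@B1} | OUT={d@B0}
  B1: | IN={d@B0} | OUT={d@B1}
  B2: | IN={d@B1} | OUT={b@B2, d@B1, e@B2}
  B3: | IN={b@B2, d@B1, e@B2} | OUT={b@B2, d@B1, e@B2}
  B4: | IN={b@B2, d@B1, e@B2} | OUT={b@B2, d@B4, e@B2}
  B5: | IN={b@B2, d@B4, e@B2} | OUT={b@B2, d@B4, e@B5}
  B6: | IN={b@B2, d@B4, e@B5} | OUT={b@B2, d@B6, e@B6}
  B7: | IN={b@B2, d@B6, e@B6} | OUT={b@B7, d@B6, e@B6}
  B8: | IN={b@B2, b@B7, d@B1, d@B6, e@B2, e@B6} | OUT={b@B2, b@B7, c@B8, d@B1, d@B6, e@B2, e@B6}

Merge at B0 (entry node, so the boundary value {} is joined with the incoming edge(s)): IN[B0] = {} ⊔ OUT[B1] = {d@B1}
Applying B0's transfer function to that IN value gives OUT[B0] (row B0 above).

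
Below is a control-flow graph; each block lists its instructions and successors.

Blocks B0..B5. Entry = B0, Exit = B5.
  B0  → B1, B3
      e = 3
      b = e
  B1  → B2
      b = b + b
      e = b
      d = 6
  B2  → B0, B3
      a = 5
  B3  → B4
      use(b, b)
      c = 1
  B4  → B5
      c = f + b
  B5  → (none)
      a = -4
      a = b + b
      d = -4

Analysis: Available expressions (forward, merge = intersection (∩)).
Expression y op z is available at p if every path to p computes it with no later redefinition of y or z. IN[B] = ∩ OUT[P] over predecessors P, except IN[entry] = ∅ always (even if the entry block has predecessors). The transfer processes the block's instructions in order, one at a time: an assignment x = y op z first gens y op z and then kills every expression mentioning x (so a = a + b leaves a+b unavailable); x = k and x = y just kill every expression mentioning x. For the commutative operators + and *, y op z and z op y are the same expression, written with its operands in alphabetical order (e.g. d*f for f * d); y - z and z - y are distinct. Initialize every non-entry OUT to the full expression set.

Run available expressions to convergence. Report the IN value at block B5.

Per-block solution:
  B0:  IN={}  OUT={}
  B1:  IN={}  OUT={}
  B2:  IN={}  OUT={}
  B3:  IN={}  OUT={}
  B4:  IN={}  OUT={b+f}
  B5:  IN={b+f}  OUT={b+b, b+f}

Merge at B5: IN[B5] = OUT[B4] = {b+f}

Answer: {b+f}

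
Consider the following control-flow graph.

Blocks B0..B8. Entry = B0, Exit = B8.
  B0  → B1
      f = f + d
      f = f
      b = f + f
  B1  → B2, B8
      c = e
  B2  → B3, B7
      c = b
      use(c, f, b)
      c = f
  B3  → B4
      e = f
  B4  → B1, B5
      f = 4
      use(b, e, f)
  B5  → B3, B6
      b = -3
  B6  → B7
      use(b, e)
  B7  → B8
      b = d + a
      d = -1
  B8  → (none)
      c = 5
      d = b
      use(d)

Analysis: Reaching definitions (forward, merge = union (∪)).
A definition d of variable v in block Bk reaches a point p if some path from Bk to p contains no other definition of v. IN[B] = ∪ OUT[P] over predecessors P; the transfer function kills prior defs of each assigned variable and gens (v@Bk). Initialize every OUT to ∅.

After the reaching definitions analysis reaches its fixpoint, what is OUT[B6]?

Fixpoint table:
  B0:   IN={}   OUT={b@B0, f@B0}
  B1:   IN={b@B0, b@B5, c@B2, e@B3, f@B0, f@B4}   OUT={b@B0, b@B5, c@B1, e@B3, f@B0, f@B4}
  B2:   IN={b@B0, b@B5, c@B1, e@B3, f@B0, f@B4}   OUT={b@B0, b@B5, c@B2, e@B3, f@B0, f@B4}
  B3:   IN={b@B0, b@B5, c@B2, e@B3, f@B0, f@B4}   OUT={b@B0, b@B5, c@B2, e@B3, f@B0, f@B4}
  B4:   IN={b@B0, b@B5, c@B2, e@B3, f@B0, f@B4}   OUT={b@B0, b@B5, c@B2, e@B3, f@B4}
  B5:   IN={b@B0, b@B5, c@B2, e@B3, f@B4}   OUT={b@B5, c@B2, e@B3, f@B4}
  B6:   IN={b@B5, c@B2, e@B3, f@B4}   OUT={b@B5, c@B2, e@B3, f@B4}
  B7:   IN={b@B0, b@B5, c@B2, e@B3, f@B0, f@B4}   OUT={b@B7, c@B2, d@B7, e@B3, f@B0, f@B4}
  B8:   IN={b@B0, b@B5, b@B7, c@B1, c@B2, d@B7, e@B3, f@B0, f@B4}   OUT={b@B0, b@B5, b@B7, c@B8, d@B8, e@B3, f@B0, f@B4}

Merge at B6: IN[B6] = OUT[B5] = {b@B5, c@B2, e@B3, f@B4}
Applying B6's transfer function to that IN value gives OUT[B6] (row B6 above).

Answer: {b@B5, c@B2, e@B3, f@B4}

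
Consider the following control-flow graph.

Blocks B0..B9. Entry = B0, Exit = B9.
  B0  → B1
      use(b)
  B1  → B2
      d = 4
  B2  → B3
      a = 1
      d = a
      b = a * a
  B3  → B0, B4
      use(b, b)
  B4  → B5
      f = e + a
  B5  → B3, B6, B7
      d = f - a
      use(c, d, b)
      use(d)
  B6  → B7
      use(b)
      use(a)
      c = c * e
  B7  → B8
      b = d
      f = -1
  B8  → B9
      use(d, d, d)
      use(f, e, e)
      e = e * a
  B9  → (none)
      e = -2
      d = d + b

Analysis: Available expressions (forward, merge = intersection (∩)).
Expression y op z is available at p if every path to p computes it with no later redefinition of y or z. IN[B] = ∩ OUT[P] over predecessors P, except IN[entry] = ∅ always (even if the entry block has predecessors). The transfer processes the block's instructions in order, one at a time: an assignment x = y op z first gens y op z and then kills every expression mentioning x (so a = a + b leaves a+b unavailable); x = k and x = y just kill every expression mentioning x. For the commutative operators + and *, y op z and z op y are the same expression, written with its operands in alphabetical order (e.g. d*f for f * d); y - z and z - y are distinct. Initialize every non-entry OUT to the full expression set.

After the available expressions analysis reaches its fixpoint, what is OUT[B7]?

Converged values:
  B0:  IN={}  OUT={}
  B1:  IN={}  OUT={}
  B2:  IN={}  OUT={a*a}
  B3:  IN={a*a}  OUT={a*a}
  B4:  IN={a*a}  OUT={a*a, a+e}
  B5:  IN={a*a, a+e}  OUT={a*a, a+e, f-a}
  B6:  IN={a*a, a+e, f-a}  OUT={a*a, a+e, f-a}
  B7:  IN={a*a, a+e, f-a}  OUT={a*a, a+e}
  B8:  IN={a*a, a+e}  OUT={a*a}
  B9:  IN={a*a}  OUT={a*a}

Merge at B7: IN[B7] = OUT[B5] ∩ OUT[B6] = {a*a, a+e, f-a}
Applying B7's transfer function to that IN value gives OUT[B7] (row B7 above).

Answer: {a*a, a+e}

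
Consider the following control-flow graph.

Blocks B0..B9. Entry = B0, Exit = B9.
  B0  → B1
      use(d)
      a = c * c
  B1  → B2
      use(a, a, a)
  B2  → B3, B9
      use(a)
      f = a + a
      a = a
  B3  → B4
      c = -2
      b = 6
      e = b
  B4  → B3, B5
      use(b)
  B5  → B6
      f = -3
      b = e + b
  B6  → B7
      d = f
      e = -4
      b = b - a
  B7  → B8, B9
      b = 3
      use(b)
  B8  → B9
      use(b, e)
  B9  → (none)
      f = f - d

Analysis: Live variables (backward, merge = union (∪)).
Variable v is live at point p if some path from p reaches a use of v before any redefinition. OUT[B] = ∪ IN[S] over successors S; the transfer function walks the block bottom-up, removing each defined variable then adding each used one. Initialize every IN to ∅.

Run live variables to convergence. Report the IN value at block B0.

Per-block solution:
  B0:  IN={c, d}  OUT={a, d}
  B1:  IN={a, d}  OUT={a, d}
  B2:  IN={a, d}  OUT={a, d, f}
  B3:  IN={a}  OUT={a, b, e}
  B4:  IN={a, b, e}  OUT={a, b, e}
  B5:  IN={a, b, e}  OUT={a, b, f}
  B6:  IN={a, b, f}  OUT={d, e, f}
  B7:  IN={d, e, f}  OUT={b, d, e, f}
  B8:  IN={b, d, e, f}  OUT={d, f}
  B9:  IN={d, f}  OUT={}

Merge at B0: OUT[B0] = IN[B1] = {a, d}
Applying B0's transfer function to that OUT value gives IN[B0] (row B0 above).

Answer: {c, d}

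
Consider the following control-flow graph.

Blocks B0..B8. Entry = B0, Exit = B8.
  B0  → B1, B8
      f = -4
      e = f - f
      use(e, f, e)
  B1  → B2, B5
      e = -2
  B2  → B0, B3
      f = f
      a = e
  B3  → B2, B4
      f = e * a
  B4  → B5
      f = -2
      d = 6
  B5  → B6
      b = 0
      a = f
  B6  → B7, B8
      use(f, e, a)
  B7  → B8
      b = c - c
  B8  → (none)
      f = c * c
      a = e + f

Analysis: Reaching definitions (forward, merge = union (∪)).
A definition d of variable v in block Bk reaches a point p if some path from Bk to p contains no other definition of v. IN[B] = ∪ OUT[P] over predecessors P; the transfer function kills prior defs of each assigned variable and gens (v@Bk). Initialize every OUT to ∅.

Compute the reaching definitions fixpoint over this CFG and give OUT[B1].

Per-block solution:
  B0: | IN={a@B2, e@B1, f@B2} | OUT={a@B2, e@B0, f@B0}
  B1: | IN={a@B2, e@B0, f@B0} | OUT={a@B2, e@B1, f@B0}
  B2: | IN={a@B2, e@B1, f@B0, f@B3} | OUT={a@B2, e@B1, f@B2}
  B3: | IN={a@B2, e@B1, f@B2} | OUT={a@B2, e@B1, f@B3}
  B4: | IN={a@B2, e@B1, f@B3} | OUT={a@B2, d@B4, e@B1, f@B4}
  B5: | IN={a@B2, d@B4, e@B1, f@B0, f@B4} | OUT={a@B5, b@B5, d@B4, e@B1, f@B0, f@B4}
  B6: | IN={a@B5, b@B5, d@B4, e@B1, f@B0, f@B4} | OUT={a@B5, b@B5, d@B4, e@B1, f@B0, f@B4}
  B7: | IN={a@B5, b@B5, d@B4, e@B1, f@B0, f@B4} | OUT={a@B5, b@B7, d@B4, e@B1, f@B0, f@B4}
  B8: | IN={a@B2, a@B5, b@B5, b@B7, d@B4, e@B0, e@B1, f@B0, f@B4} | OUT={a@B8, b@B5, b@B7, d@B4, e@B0, e@B1, f@B8}

Merge at B1: IN[B1] = OUT[B0] = {a@B2, e@B0, f@B0}
Applying B1's transfer function to that IN value gives OUT[B1] (row B1 above).

Answer: {a@B2, e@B1, f@B0}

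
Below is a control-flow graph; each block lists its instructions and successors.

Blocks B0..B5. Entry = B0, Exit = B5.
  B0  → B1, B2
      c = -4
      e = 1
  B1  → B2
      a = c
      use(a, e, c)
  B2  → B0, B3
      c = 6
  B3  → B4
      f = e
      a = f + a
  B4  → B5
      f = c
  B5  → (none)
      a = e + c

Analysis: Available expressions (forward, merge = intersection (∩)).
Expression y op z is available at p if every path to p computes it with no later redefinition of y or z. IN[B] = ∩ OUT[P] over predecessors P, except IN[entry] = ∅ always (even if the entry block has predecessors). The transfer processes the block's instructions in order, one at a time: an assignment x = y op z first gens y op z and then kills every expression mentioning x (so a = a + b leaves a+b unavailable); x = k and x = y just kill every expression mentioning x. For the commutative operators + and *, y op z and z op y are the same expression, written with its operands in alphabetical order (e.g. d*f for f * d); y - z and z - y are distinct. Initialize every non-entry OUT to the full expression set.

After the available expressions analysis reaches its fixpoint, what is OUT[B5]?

Answer: {c+e}

Working:
Fixpoint table:
  B0: | IN={} | OUT={}
  B1: | IN={} | OUT={}
  B2: | IN={} | OUT={}
  B3: | IN={} | OUT={}
  B4: | IN={} | OUT={}
  B5: | IN={} | OUT={c+e}

Merge at B5: IN[B5] = OUT[B4] = {}
Applying B5's transfer function to that IN value gives OUT[B5] (row B5 above).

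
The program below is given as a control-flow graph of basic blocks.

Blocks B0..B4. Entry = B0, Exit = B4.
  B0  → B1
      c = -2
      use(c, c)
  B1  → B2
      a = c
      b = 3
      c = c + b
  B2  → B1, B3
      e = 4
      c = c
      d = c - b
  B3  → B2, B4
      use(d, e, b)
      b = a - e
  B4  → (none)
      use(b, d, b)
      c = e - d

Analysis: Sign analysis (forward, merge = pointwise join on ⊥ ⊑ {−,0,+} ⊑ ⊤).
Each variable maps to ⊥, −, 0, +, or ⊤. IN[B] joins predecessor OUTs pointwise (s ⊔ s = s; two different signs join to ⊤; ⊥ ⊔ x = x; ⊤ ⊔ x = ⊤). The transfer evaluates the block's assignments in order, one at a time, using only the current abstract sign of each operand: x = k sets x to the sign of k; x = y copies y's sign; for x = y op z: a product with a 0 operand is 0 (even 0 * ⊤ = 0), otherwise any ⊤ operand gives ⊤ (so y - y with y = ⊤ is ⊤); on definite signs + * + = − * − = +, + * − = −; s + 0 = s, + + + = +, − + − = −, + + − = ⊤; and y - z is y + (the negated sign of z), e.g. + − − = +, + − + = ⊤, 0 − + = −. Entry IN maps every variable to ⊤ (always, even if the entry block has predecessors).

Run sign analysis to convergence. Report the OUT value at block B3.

Answer: {a: ⊤, b: ⊤, c: ⊤, d: ⊤, e: +, f: ⊤}

Working:
Converged values:
  B0:  IN=(all ⊤)  OUT={c:-; rest ⊤}
  B1:  IN=(all ⊤)  OUT={b:+; rest ⊤}
  B2:  IN=(all ⊤)  OUT={e:+; rest ⊤}
  B3:  IN={e:+; rest ⊤}  OUT={e:+; rest ⊤}
  B4:  IN={e:+; rest ⊤}  OUT={e:+; rest ⊤}

Merge at B3: IN[B3] = OUT[B2] = {a: ⊤, b: ⊤, c: ⊤, d: ⊤, e: +, f: ⊤}
Applying B3's transfer function to that IN value gives OUT[B3] (row B3 above).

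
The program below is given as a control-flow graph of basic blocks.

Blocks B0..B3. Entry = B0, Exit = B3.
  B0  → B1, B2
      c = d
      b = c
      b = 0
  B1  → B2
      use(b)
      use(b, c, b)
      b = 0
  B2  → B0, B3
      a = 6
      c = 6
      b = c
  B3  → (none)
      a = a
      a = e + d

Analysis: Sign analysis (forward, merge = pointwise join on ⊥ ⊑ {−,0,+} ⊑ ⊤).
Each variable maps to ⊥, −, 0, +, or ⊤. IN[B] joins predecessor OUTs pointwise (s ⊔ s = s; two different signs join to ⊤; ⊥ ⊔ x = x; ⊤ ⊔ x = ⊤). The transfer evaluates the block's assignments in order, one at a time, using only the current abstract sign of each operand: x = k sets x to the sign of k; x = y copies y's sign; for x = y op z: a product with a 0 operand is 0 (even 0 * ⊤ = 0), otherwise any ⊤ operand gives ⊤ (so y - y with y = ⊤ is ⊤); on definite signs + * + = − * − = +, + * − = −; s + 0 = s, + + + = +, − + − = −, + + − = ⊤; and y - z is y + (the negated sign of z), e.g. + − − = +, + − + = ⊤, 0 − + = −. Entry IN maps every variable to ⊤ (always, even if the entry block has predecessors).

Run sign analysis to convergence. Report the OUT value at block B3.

Fixpoint table:
  B0:   IN=(all ⊤)   OUT={b:0; rest ⊤}
  B1:   IN={b:0; rest ⊤}   OUT={b:0; rest ⊤}
  B2:   IN={b:0; rest ⊤}   OUT={a:+, b:+, c:+; rest ⊤}
  B3:   IN={a:+, b:+, c:+; rest ⊤}   OUT={b:+, c:+; rest ⊤}

Merge at B3: IN[B3] = OUT[B2] = {a: +, b: +, c: +, d: ⊤, e: ⊤, f: ⊤}
Applying B3's transfer function to that IN value gives OUT[B3] (row B3 above).

Answer: {a: ⊤, b: +, c: +, d: ⊤, e: ⊤, f: ⊤}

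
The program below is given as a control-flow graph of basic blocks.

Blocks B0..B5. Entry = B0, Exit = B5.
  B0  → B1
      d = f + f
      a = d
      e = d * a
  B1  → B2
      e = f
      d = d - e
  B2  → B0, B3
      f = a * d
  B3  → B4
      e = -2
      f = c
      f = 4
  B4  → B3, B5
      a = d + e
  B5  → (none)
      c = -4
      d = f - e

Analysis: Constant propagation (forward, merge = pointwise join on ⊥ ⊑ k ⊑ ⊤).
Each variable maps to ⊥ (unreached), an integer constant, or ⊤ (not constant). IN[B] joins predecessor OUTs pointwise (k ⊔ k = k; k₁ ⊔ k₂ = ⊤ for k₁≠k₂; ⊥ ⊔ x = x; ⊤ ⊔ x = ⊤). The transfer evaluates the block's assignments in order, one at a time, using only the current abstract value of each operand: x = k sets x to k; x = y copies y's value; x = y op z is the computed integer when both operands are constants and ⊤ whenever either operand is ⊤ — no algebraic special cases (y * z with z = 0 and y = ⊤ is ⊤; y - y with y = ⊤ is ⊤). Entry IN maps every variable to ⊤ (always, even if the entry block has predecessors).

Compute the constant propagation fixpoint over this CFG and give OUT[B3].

Fixpoint table:
  B0:  IN=(all ⊤)  OUT=(all ⊤)
  B1:  IN=(all ⊤)  OUT=(all ⊤)
  B2:  IN=(all ⊤)  OUT=(all ⊤)
  B3:  IN=(all ⊤)  OUT={e:-2, f:4; rest ⊤}
  B4:  IN={e:-2, f:4; rest ⊤}  OUT={e:-2, f:4; rest ⊤}
  B5:  IN={e:-2, f:4; rest ⊤}  OUT={c:-4, d:6, e:-2, f:4; rest ⊤}

Merge at B3: IN[B3] = OUT[B2] ⊔ OUT[B4] = {a: ⊤, b: ⊤, c: ⊤, d: ⊤, e: ⊤, f: ⊤}
Applying B3's transfer function to that IN value gives OUT[B3] (row B3 above).

Answer: {a: ⊤, b: ⊤, c: ⊤, d: ⊤, e: -2, f: 4}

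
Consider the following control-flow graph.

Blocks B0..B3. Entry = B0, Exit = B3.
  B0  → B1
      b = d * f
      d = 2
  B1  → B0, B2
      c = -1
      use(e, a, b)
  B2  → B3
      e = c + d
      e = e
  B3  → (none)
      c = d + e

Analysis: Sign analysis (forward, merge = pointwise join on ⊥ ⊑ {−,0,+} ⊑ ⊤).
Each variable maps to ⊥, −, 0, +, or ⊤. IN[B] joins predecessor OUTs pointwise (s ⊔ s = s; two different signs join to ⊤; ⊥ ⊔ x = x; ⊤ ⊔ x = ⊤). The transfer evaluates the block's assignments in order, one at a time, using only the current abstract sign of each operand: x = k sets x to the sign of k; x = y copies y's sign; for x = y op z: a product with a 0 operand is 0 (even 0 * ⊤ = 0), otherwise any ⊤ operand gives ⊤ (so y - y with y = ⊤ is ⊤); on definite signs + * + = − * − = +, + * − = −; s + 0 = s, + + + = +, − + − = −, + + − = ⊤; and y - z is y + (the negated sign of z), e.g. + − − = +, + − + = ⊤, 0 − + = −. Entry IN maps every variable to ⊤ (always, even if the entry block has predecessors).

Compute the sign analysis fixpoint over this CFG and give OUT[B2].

Fixpoint table:
  B0: | IN=(all ⊤) | OUT={d:+; rest ⊤}
  B1: | IN={d:+; rest ⊤} | OUT={c:-, d:+; rest ⊤}
  B2: | IN={c:-, d:+; rest ⊤} | OUT={c:-, d:+; rest ⊤}
  B3: | IN={c:-, d:+; rest ⊤} | OUT={d:+; rest ⊤}

Merge at B2: IN[B2] = OUT[B1] = {a: ⊤, b: ⊤, c: -, d: +, e: ⊤, f: ⊤}
Applying B2's transfer function to that IN value gives OUT[B2] (row B2 above).

Answer: {a: ⊤, b: ⊤, c: -, d: +, e: ⊤, f: ⊤}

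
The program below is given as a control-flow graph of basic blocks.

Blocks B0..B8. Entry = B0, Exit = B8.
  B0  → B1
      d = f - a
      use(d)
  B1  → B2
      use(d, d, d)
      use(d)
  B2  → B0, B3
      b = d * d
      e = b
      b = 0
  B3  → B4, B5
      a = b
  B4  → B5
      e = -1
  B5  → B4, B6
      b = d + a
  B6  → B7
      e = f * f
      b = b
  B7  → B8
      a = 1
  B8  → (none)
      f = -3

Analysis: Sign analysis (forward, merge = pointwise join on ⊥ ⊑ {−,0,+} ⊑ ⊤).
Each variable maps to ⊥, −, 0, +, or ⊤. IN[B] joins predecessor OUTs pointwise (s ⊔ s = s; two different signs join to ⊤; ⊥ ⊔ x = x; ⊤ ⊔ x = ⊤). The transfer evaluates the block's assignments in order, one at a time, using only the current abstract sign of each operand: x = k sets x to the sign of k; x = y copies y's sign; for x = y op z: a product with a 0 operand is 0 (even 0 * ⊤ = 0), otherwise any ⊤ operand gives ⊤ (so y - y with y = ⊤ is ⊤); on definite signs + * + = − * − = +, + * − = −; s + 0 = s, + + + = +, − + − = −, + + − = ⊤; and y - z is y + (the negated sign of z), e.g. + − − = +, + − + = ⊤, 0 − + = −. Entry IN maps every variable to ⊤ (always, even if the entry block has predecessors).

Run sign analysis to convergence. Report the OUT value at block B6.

Answer: {a: 0, b: ⊤, c: ⊤, d: ⊤, e: ⊤, f: ⊤}

Trace:
Converged values:
  B0:  IN=(all ⊤)  OUT=(all ⊤)
  B1:  IN=(all ⊤)  OUT=(all ⊤)
  B2:  IN=(all ⊤)  OUT={b:0; rest ⊤}
  B3:  IN={b:0; rest ⊤}  OUT={a:0, b:0; rest ⊤}
  B4:  IN={a:0; rest ⊤}  OUT={a:0, e:-; rest ⊤}
  B5:  IN={a:0; rest ⊤}  OUT={a:0; rest ⊤}
  B6:  IN={a:0; rest ⊤}  OUT={a:0; rest ⊤}
  B7:  IN={a:0; rest ⊤}  OUT={a:+; rest ⊤}
  B8:  IN={a:+; rest ⊤}  OUT={a:+, f:-; rest ⊤}

Merge at B6: IN[B6] = OUT[B5] = {a: 0, b: ⊤, c: ⊤, d: ⊤, e: ⊤, f: ⊤}
Applying B6's transfer function to that IN value gives OUT[B6] (row B6 above).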